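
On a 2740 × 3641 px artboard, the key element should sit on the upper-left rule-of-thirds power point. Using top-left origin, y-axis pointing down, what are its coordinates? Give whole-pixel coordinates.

(913, 1214)

The upper-left point sits one-third of the way across and one-third of the way down.
x = 1 × 2740/3 ≈ 913; y = 1 × 3641/3 ≈ 1214.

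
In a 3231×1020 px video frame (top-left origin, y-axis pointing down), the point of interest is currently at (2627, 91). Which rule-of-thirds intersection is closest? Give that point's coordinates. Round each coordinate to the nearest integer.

Third lines: x ∈ {1077, 2154}, y ∈ {340, 680}.
2627 is closer to x = 2154; 91 is closer to y = 340.
So the nearest intersection is the upper-right power point.

x = 2154 px, y = 340 px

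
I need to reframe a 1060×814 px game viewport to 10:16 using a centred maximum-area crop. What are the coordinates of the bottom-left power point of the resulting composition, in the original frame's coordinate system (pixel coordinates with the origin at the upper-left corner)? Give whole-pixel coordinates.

1060/814 > 10/16, so the 10:16 crop keeps the full height 814 and trims width to 814 × 10/16 = 508.75 px.
Left offset = (1060 − 508.75)/2 = 275.62 px; top offset = 0.
Bottom-left is one-third across and two-thirds down within the crop:
x = 275.62 + 1 × 508.75/3 ≈ 445; y = 0.00 + 2 × 814.00/3 ≈ 543.

(445, 543)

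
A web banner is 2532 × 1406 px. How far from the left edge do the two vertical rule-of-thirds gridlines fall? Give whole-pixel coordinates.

x = 844 px and x = 1688 px

2532 / 3 = 844, so the vertical lines sit at one and two thirds of 2532.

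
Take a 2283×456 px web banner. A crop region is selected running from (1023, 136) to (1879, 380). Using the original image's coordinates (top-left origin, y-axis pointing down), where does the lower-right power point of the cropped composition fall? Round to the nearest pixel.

x = 1594 px, y = 299 px

Crop width = 1879 − 1023 = 856 px; one third is 285.33 px.
Crop height = 380 − 136 = 244 px; one third is 81.33 px.
The lower-right point is two-thirds across and two-thirds down within the crop:
x = 1023 + 2 × 285.33 ≈ 1594; y = 136 + 2 × 81.33 ≈ 299.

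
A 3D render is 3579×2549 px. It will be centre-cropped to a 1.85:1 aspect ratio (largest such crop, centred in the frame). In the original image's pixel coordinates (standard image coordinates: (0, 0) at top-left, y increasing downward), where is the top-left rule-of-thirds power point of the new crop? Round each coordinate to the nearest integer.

(1193, 952)

3579/2549 < 1.85/1, so the 1.85:1 crop keeps the full width 3579 and trims height to 3579 × 1/1.85 = 1934.59 px.
Top offset = (2549 − 1934.59)/2 = 307.20 px; left offset = 0.
Top-left is one-third across and one-third down within the crop:
x = 0.00 + 1 × 3579.00/3 ≈ 1193; y = 307.20 + 1 × 1934.59/3 ≈ 952.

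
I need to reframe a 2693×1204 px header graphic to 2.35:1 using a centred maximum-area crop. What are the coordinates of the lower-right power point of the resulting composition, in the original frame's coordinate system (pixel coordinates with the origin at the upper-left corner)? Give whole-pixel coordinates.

2693/1204 < 2.35/1, so the 2.35:1 crop keeps the full width 2693 and trims height to 2693 × 1/2.35 = 1145.96 px.
Top offset = (1204 − 1145.96)/2 = 29.02 px; left offset = 0.
Lower-right is two-thirds across and two-thirds down within the crop:
x = 0.00 + 2 × 2693.00/3 ≈ 1795; y = 29.02 + 2 × 1145.96/3 ≈ 793.

x = 1795 px, y = 793 px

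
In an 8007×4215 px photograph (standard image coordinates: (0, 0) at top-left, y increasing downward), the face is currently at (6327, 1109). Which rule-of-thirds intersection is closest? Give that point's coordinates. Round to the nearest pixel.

(5338, 1405)

Third lines: x ∈ {2669, 5338}, y ∈ {1405, 2810}.
6327 is closer to x = 5338; 1109 is closer to y = 1405.
So the nearest intersection is the upper-right power point.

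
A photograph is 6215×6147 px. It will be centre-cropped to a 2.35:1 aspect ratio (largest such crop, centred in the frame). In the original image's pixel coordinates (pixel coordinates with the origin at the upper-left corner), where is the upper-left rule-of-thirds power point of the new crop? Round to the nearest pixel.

6215/6147 < 2.35/1, so the 2.35:1 crop keeps the full width 6215 and trims height to 6215 × 1/2.35 = 2644.68 px.
Top offset = (6147 − 2644.68)/2 = 1751.16 px; left offset = 0.
Upper-left is one-third across and one-third down within the crop:
x = 0.00 + 1 × 6215.00/3 ≈ 2072; y = 1751.16 + 1 × 2644.68/3 ≈ 2633.

(2072, 2633)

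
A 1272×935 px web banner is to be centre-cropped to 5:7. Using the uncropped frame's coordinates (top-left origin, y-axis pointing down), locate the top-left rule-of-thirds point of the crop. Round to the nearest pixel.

x = 525 px, y = 312 px

1272/935 > 5/7, so the 5:7 crop keeps the full height 935 and trims width to 935 × 5/7 = 667.86 px.
Left offset = (1272 − 667.86)/2 = 302.07 px; top offset = 0.
Top-left is one-third across and one-third down within the crop:
x = 302.07 + 1 × 667.86/3 ≈ 525; y = 0.00 + 1 × 935.00/3 ≈ 312.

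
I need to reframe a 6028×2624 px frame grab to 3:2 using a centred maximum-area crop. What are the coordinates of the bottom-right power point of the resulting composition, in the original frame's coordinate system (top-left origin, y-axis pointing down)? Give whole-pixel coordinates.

(3670, 1749)

6028/2624 > 3/2, so the 3:2 crop keeps the full height 2624 and trims width to 2624 × 3/2 = 3936.00 px.
Left offset = (6028 − 3936.00)/2 = 1046.00 px; top offset = 0.
Bottom-right is two-thirds across and two-thirds down within the crop:
x = 1046.00 + 2 × 3936.00/3 ≈ 3670; y = 0.00 + 2 × 2624.00/3 ≈ 1749.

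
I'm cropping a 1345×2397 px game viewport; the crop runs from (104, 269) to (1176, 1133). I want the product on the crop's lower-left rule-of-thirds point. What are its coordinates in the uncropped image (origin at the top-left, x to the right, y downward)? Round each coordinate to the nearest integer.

x = 461 px, y = 845 px

Crop width = 1176 − 104 = 1072 px; one third is 357.33 px.
Crop height = 1133 − 269 = 864 px; one third is 288.00 px.
The lower-left point is one-third across and two-thirds down within the crop:
x = 104 + 1 × 357.33 ≈ 461; y = 269 + 2 × 288.00 ≈ 845.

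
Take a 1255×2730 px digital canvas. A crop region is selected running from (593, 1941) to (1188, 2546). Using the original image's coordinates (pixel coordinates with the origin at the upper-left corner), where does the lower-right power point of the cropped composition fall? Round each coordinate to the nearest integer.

Crop width = 1188 − 593 = 595 px; one third is 198.33 px.
Crop height = 2546 − 1941 = 605 px; one third is 201.67 px.
The lower-right point is two-thirds across and two-thirds down within the crop:
x = 593 + 2 × 198.33 ≈ 990; y = 1941 + 2 × 201.67 ≈ 2344.

x = 990 px, y = 2344 px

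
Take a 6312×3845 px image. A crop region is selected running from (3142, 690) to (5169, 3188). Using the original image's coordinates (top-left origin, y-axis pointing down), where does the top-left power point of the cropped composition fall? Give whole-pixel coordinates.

x = 3818 px, y = 1523 px

Crop width = 5169 − 3142 = 2027 px; one third is 675.67 px.
Crop height = 3188 − 690 = 2498 px; one third is 832.67 px.
The top-left point is one-third across and one-third down within the crop:
x = 3142 + 1 × 675.67 ≈ 3818; y = 690 + 1 × 832.67 ≈ 1523.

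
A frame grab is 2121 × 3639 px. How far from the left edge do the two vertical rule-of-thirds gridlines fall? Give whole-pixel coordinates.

707 px and 1414 px

2121 / 3 = 707, so the vertical lines sit at one and two thirds of 2121.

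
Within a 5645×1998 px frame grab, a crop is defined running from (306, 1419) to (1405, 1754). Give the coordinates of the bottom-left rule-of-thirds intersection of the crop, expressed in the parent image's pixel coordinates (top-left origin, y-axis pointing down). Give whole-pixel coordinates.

Crop width = 1405 − 306 = 1099 px; one third is 366.33 px.
Crop height = 1754 − 1419 = 335 px; one third is 111.67 px.
The bottom-left point is one-third across and two-thirds down within the crop:
x = 306 + 1 × 366.33 ≈ 672; y = 1419 + 2 × 111.67 ≈ 1642.

x = 672 px, y = 1642 px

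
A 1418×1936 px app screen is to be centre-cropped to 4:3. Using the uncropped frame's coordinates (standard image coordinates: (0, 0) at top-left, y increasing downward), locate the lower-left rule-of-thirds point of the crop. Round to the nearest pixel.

(473, 1145)

1418/1936 < 4/3, so the 4:3 crop keeps the full width 1418 and trims height to 1418 × 3/4 = 1063.50 px.
Top offset = (1936 − 1063.50)/2 = 436.25 px; left offset = 0.
Lower-left is one-third across and two-thirds down within the crop:
x = 0.00 + 1 × 1418.00/3 ≈ 473; y = 436.25 + 2 × 1063.50/3 ≈ 1145.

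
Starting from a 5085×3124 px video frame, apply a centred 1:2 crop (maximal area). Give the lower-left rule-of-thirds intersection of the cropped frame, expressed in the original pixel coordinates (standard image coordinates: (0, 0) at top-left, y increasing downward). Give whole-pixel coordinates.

x = 2282 px, y = 2083 px

5085/3124 > 1/2, so the 1:2 crop keeps the full height 3124 and trims width to 3124 × 1/2 = 1562.00 px.
Left offset = (5085 − 1562.00)/2 = 1761.50 px; top offset = 0.
Lower-left is one-third across and two-thirds down within the crop:
x = 1761.50 + 1 × 1562.00/3 ≈ 2282; y = 0.00 + 2 × 3124.00/3 ≈ 2083.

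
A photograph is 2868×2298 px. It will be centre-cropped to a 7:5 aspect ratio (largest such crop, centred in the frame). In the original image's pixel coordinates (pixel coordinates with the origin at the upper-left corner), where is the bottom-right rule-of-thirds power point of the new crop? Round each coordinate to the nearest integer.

x = 1912 px, y = 1490 px

2868/2298 < 7/5, so the 7:5 crop keeps the full width 2868 and trims height to 2868 × 5/7 = 2048.57 px.
Top offset = (2298 − 2048.57)/2 = 124.71 px; left offset = 0.
Bottom-right is two-thirds across and two-thirds down within the crop:
x = 0.00 + 2 × 2868.00/3 ≈ 1912; y = 124.71 + 2 × 2048.57/3 ≈ 1490.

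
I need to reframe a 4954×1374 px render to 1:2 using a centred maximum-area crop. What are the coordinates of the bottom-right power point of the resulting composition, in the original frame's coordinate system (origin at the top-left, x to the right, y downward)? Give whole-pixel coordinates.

4954/1374 > 1/2, so the 1:2 crop keeps the full height 1374 and trims width to 1374 × 1/2 = 687.00 px.
Left offset = (4954 − 687.00)/2 = 2133.50 px; top offset = 0.
Bottom-right is two-thirds across and two-thirds down within the crop:
x = 2133.50 + 2 × 687.00/3 ≈ 2592; y = 0.00 + 2 × 1374.00/3 ≈ 916.

x = 2592 px, y = 916 px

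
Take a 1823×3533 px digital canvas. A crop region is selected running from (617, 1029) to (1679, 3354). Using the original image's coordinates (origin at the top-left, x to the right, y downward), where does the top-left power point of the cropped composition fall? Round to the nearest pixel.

Crop width = 1679 − 617 = 1062 px; one third is 354.00 px.
Crop height = 3354 − 1029 = 2325 px; one third is 775.00 px.
The top-left point is one-third across and one-third down within the crop:
x = 617 + 1 × 354.00 ≈ 971; y = 1029 + 1 × 775.00 ≈ 1804.

(971, 1804)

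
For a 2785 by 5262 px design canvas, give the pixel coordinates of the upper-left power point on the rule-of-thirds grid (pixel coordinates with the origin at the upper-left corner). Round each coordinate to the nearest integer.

The upper-left point sits one-third of the way across and one-third of the way down.
x = 1 × 2785/3 ≈ 928; y = 1 × 5262/3 ≈ 1754.

(928, 1754)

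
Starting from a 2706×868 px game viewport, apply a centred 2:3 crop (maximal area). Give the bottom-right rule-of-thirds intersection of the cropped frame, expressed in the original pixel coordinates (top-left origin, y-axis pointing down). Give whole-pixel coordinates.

2706/868 > 2/3, so the 2:3 crop keeps the full height 868 and trims width to 868 × 2/3 = 578.67 px.
Left offset = (2706 − 578.67)/2 = 1063.67 px; top offset = 0.
Bottom-right is two-thirds across and two-thirds down within the crop:
x = 1063.67 + 2 × 578.67/3 ≈ 1449; y = 0.00 + 2 × 868.00/3 ≈ 579.

x = 1449 px, y = 579 px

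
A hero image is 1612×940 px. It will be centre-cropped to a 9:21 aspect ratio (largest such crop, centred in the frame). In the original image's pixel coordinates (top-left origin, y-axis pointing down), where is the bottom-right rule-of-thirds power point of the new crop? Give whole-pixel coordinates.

1612/940 > 9/21, so the 9:21 crop keeps the full height 940 and trims width to 940 × 9/21 = 402.86 px.
Left offset = (1612 − 402.86)/2 = 604.57 px; top offset = 0.
Bottom-right is two-thirds across and two-thirds down within the crop:
x = 604.57 + 2 × 402.86/3 ≈ 873; y = 0.00 + 2 × 940.00/3 ≈ 627.

(873, 627)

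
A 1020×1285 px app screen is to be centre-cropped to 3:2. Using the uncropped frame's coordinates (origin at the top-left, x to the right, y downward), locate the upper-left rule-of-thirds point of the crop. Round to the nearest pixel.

1020/1285 < 3/2, so the 3:2 crop keeps the full width 1020 and trims height to 1020 × 2/3 = 680.00 px.
Top offset = (1285 − 680.00)/2 = 302.50 px; left offset = 0.
Upper-left is one-third across and one-third down within the crop:
x = 0.00 + 1 × 1020.00/3 ≈ 340; y = 302.50 + 1 × 680.00/3 ≈ 529.

x = 340 px, y = 529 px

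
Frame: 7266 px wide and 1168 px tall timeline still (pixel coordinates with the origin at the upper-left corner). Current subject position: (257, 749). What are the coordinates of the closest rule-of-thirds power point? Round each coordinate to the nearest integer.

Third lines: x ∈ {2422, 4844}, y ∈ {389, 779}.
257 is closer to x = 2422; 749 is closer to y = 779.
So the nearest intersection is the lower-left power point.

(2422, 779)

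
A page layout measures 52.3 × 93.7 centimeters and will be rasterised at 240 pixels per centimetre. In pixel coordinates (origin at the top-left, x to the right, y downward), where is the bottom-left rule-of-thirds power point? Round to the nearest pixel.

(4184, 14992)

In pixels the canvas is 52.3 × 240 = 12552 wide and 93.7 × 240 = 22488 tall.
The bottom-left point is one-third across and two-thirds down:
x = 1 × 12552/3 ≈ 4184; y = 2 × 22488/3 ≈ 14992.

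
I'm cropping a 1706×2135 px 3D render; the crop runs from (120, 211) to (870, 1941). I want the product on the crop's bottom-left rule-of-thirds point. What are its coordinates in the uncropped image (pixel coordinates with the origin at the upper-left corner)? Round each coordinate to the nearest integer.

x = 370 px, y = 1364 px

Crop width = 870 − 120 = 750 px; one third is 250.00 px.
Crop height = 1941 − 211 = 1730 px; one third is 576.67 px.
The bottom-left point is one-third across and two-thirds down within the crop:
x = 120 + 1 × 250.00 ≈ 370; y = 211 + 2 × 576.67 ≈ 1364.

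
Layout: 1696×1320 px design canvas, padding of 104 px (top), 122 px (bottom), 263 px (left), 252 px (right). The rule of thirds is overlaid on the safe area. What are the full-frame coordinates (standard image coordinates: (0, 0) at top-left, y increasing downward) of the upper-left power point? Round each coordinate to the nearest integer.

x = 657 px, y = 469 px

Content width = 1696 − 263 − 252 = 1181 px; content height = 1320 − 104 − 122 = 1094 px.
Upper-left is one-third across and one-third down within the safe area.
x = 263 + 1 × 1181/3 = 263 + 393.67 ≈ 657
y = 104 + 1 × 1094/3 = 104 + 364.67 ≈ 469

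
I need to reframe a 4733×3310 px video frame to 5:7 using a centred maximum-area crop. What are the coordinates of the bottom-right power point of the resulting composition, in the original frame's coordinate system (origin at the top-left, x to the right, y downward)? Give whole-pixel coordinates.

(2761, 2207)

4733/3310 > 5/7, so the 5:7 crop keeps the full height 3310 and trims width to 3310 × 5/7 = 2364.29 px.
Left offset = (4733 − 2364.29)/2 = 1184.36 px; top offset = 0.
Bottom-right is two-thirds across and two-thirds down within the crop:
x = 1184.36 + 2 × 2364.29/3 ≈ 2761; y = 0.00 + 2 × 3310.00/3 ≈ 2207.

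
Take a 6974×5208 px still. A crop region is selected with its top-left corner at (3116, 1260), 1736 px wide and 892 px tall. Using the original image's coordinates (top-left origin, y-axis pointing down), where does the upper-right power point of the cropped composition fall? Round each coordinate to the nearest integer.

One third of the crop width 1736 is 578.67 px.
One third of the crop height 892 is 297.33 px.
The upper-right point is two-thirds across and one-third down within the crop:
x = 3116 + 2 × 578.67 ≈ 4273; y = 1260 + 1 × 297.33 ≈ 1557.

x = 4273 px, y = 1557 px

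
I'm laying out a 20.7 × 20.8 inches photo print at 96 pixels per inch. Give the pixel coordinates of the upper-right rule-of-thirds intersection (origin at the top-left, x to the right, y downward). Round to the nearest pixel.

In pixels the canvas is 20.7 × 96 = 1987.2 wide and 20.8 × 96 = 1996.8 tall.
The upper-right point is two-thirds across and one-third down:
x = 2 × 1987.2/3 ≈ 1325; y = 1 × 1996.8/3 ≈ 666.

x = 1325 px, y = 666 px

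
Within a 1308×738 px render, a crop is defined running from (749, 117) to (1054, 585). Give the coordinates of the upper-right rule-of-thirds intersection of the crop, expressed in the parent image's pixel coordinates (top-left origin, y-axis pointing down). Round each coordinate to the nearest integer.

Crop width = 1054 − 749 = 305 px; one third is 101.67 px.
Crop height = 585 − 117 = 468 px; one third is 156.00 px.
The upper-right point is two-thirds across and one-third down within the crop:
x = 749 + 2 × 101.67 ≈ 952; y = 117 + 1 × 156.00 ≈ 273.

x = 952 px, y = 273 px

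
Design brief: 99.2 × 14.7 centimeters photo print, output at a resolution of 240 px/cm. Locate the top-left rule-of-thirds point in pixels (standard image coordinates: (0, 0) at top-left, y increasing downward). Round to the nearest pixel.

In pixels the canvas is 99.2 × 240 = 23808 wide and 14.7 × 240 = 3528 tall.
The top-left point is one-third across and one-third down:
x = 1 × 23808/3 ≈ 7936; y = 1 × 3528/3 ≈ 1176.

(7936, 1176)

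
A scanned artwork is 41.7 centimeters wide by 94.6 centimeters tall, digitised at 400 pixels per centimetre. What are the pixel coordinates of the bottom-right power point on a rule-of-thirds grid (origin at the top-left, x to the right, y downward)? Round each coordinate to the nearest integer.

(11120, 25227)

In pixels the canvas is 41.7 × 400 = 16680 wide and 94.6 × 400 = 37840 tall.
The bottom-right point is two-thirds across and two-thirds down:
x = 2 × 16680/3 ≈ 11120; y = 2 × 37840/3 ≈ 25227.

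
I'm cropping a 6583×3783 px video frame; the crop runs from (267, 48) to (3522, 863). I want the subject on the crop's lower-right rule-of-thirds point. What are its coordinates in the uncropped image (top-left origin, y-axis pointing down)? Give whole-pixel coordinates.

Crop width = 3522 − 267 = 3255 px; one third is 1085.00 px.
Crop height = 863 − 48 = 815 px; one third is 271.67 px.
The lower-right point is two-thirds across and two-thirds down within the crop:
x = 267 + 2 × 1085.00 ≈ 2437; y = 48 + 2 × 271.67 ≈ 591.

x = 2437 px, y = 591 px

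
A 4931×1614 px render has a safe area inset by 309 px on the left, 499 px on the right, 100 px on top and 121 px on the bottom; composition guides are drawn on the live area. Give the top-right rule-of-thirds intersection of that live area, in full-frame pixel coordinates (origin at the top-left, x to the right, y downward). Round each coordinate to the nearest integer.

(3058, 564)

Content width = 4931 − 309 − 499 = 4123 px; content height = 1614 − 100 − 121 = 1393 px.
Top-right is two-thirds across and one-third down within the live area.
x = 309 + 2 × 4123/3 = 309 + 2748.67 ≈ 3058
y = 100 + 1 × 1393/3 = 100 + 464.33 ≈ 564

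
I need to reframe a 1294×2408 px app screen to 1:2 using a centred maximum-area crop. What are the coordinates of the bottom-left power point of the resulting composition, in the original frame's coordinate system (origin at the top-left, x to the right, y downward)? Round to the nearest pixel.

(446, 1605)

1294/2408 > 1/2, so the 1:2 crop keeps the full height 2408 and trims width to 2408 × 1/2 = 1204.00 px.
Left offset = (1294 − 1204.00)/2 = 45.00 px; top offset = 0.
Bottom-left is one-third across and two-thirds down within the crop:
x = 45.00 + 1 × 1204.00/3 ≈ 446; y = 0.00 + 2 × 2408.00/3 ≈ 1605.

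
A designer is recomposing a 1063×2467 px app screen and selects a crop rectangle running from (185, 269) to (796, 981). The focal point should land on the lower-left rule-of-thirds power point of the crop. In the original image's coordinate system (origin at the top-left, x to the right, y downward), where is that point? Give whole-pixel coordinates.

(389, 744)

Crop width = 796 − 185 = 611 px; one third is 203.67 px.
Crop height = 981 − 269 = 712 px; one third is 237.33 px.
The lower-left point is one-third across and two-thirds down within the crop:
x = 185 + 1 × 203.67 ≈ 389; y = 269 + 2 × 237.33 ≈ 744.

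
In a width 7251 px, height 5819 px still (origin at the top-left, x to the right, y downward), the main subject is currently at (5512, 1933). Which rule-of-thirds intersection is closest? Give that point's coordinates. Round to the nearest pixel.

Third lines: x ∈ {2417, 4834}, y ∈ {1940, 3879}.
5512 is closer to x = 4834; 1933 is closer to y = 1940.
So the nearest intersection is the upper-right power point.

x = 4834 px, y = 1940 px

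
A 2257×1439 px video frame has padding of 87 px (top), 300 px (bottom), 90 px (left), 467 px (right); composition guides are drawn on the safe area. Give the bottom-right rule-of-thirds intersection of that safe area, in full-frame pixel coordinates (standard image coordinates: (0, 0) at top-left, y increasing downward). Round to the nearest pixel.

Content width = 2257 − 90 − 467 = 1700 px; content height = 1439 − 87 − 300 = 1052 px.
Bottom-right is two-thirds across and two-thirds down within the safe area.
x = 90 + 2 × 1700/3 = 90 + 1133.33 ≈ 1223
y = 87 + 2 × 1052/3 = 87 + 701.33 ≈ 788

(1223, 788)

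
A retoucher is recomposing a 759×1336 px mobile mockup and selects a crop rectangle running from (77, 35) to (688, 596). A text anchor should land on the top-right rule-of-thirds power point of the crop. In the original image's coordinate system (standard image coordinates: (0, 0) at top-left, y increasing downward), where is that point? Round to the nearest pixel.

Crop width = 688 − 77 = 611 px; one third is 203.67 px.
Crop height = 596 − 35 = 561 px; one third is 187.00 px.
The top-right point is two-thirds across and one-third down within the crop:
x = 77 + 2 × 203.67 ≈ 484; y = 35 + 1 × 187.00 ≈ 222.

x = 484 px, y = 222 px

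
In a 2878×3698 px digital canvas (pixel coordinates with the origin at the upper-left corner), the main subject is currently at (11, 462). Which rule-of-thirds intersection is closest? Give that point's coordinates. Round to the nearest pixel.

Third lines: x ∈ {959, 1919}, y ∈ {1233, 2465}.
11 is closer to x = 959; 462 is closer to y = 1233.
So the nearest intersection is the upper-left power point.

x = 959 px, y = 1233 px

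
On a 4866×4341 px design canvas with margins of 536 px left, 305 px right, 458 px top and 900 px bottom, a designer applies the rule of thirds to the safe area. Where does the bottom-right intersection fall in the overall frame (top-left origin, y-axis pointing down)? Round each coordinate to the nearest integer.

(3219, 2447)

Content width = 4866 − 536 − 305 = 4025 px; content height = 4341 − 458 − 900 = 2983 px.
Bottom-right is two-thirds across and two-thirds down within the safe area.
x = 536 + 2 × 4025/3 = 536 + 2683.33 ≈ 3219
y = 458 + 2 × 2983/3 = 458 + 1988.67 ≈ 2447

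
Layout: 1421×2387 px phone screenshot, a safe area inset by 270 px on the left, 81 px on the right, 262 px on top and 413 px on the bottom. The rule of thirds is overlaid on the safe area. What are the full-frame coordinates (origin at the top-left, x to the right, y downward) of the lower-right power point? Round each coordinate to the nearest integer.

(983, 1403)

Content width = 1421 − 270 − 81 = 1070 px; content height = 2387 − 262 − 413 = 1712 px.
Lower-right is two-thirds across and two-thirds down within the safe area.
x = 270 + 2 × 1070/3 = 270 + 713.33 ≈ 983
y = 262 + 2 × 1712/3 = 262 + 1141.33 ≈ 1403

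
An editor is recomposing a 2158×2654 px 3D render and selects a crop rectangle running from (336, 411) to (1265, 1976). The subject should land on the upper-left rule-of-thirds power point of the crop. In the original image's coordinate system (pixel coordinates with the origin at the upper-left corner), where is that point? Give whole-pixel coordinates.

x = 646 px, y = 933 px

Crop width = 1265 − 336 = 929 px; one third is 309.67 px.
Crop height = 1976 − 411 = 1565 px; one third is 521.67 px.
The upper-left point is one-third across and one-third down within the crop:
x = 336 + 1 × 309.67 ≈ 646; y = 411 + 1 × 521.67 ≈ 933.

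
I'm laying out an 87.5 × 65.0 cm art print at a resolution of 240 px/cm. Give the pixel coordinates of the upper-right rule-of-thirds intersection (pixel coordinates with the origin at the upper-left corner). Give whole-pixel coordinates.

In pixels the canvas is 87.5 × 240 = 21000 wide and 65.0 × 240 = 15600 tall.
The upper-right point is two-thirds across and one-third down:
x = 2 × 21000/3 ≈ 14000; y = 1 × 15600/3 ≈ 5200.

(14000, 5200)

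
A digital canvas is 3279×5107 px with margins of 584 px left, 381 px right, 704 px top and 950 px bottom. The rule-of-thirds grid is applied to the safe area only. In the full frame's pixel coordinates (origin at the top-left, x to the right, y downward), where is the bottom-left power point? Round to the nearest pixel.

(1355, 3006)

Content width = 3279 − 584 − 381 = 2314 px; content height = 5107 − 704 − 950 = 3453 px.
Bottom-left is one-third across and two-thirds down within the safe area.
x = 584 + 1 × 2314/3 = 584 + 771.33 ≈ 1355
y = 704 + 2 × 3453/3 = 704 + 2302.00 ≈ 3006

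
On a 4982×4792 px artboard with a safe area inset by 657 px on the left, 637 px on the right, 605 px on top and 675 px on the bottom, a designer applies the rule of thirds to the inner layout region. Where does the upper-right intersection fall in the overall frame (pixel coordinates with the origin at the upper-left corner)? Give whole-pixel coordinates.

Content width = 4982 − 657 − 637 = 3688 px; content height = 4792 − 605 − 675 = 3512 px.
Upper-right is two-thirds across and one-third down within the inner layout region.
x = 657 + 2 × 3688/3 = 657 + 2458.67 ≈ 3116
y = 605 + 1 × 3512/3 = 605 + 1170.67 ≈ 1776

(3116, 1776)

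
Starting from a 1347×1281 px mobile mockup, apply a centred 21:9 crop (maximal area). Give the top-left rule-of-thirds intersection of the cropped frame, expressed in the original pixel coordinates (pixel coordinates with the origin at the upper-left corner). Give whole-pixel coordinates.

1347/1281 < 21/9, so the 21:9 crop keeps the full width 1347 and trims height to 1347 × 9/21 = 577.29 px.
Top offset = (1281 − 577.29)/2 = 351.86 px; left offset = 0.
Top-left is one-third across and one-third down within the crop:
x = 0.00 + 1 × 1347.00/3 ≈ 449; y = 351.86 + 1 × 577.29/3 ≈ 544.

x = 449 px, y = 544 px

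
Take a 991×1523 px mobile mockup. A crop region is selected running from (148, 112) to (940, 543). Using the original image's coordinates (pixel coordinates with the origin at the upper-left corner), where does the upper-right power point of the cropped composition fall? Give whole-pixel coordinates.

x = 676 px, y = 256 px

Crop width = 940 − 148 = 792 px; one third is 264.00 px.
Crop height = 543 − 112 = 431 px; one third is 143.67 px.
The upper-right point is two-thirds across and one-third down within the crop:
x = 148 + 2 × 264.00 ≈ 676; y = 112 + 1 × 143.67 ≈ 256.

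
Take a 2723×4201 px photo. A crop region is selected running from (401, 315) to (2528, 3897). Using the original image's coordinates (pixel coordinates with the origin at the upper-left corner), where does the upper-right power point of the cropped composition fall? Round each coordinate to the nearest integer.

Crop width = 2528 − 401 = 2127 px; one third is 709.00 px.
Crop height = 3897 − 315 = 3582 px; one third is 1194.00 px.
The upper-right point is two-thirds across and one-third down within the crop:
x = 401 + 2 × 709.00 ≈ 1819; y = 315 + 1 × 1194.00 ≈ 1509.

(1819, 1509)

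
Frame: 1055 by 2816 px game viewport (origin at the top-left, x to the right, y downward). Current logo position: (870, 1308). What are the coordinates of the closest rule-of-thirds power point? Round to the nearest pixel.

Third lines: x ∈ {352, 703}, y ∈ {939, 1877}.
870 is closer to x = 703; 1308 is closer to y = 939.
So the nearest intersection is the upper-right power point.

(703, 939)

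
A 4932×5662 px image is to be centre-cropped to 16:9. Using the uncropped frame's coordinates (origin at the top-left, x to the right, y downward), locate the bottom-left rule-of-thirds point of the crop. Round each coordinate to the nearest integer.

4932/5662 < 16/9, so the 16:9 crop keeps the full width 4932 and trims height to 4932 × 9/16 = 2774.25 px.
Top offset = (5662 − 2774.25)/2 = 1443.88 px; left offset = 0.
Bottom-left is one-third across and two-thirds down within the crop:
x = 0.00 + 1 × 4932.00/3 ≈ 1644; y = 1443.88 + 2 × 2774.25/3 ≈ 3293.

x = 1644 px, y = 3293 px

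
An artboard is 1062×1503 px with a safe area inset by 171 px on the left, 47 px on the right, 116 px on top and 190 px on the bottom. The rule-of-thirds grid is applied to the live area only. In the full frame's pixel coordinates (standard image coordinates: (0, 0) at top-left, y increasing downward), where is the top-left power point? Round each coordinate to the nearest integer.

Content width = 1062 − 171 − 47 = 844 px; content height = 1503 − 116 − 190 = 1197 px.
Top-left is one-third across and one-third down within the live area.
x = 171 + 1 × 844/3 = 171 + 281.33 ≈ 452
y = 116 + 1 × 1197/3 = 116 + 399.00 ≈ 515

x = 452 px, y = 515 px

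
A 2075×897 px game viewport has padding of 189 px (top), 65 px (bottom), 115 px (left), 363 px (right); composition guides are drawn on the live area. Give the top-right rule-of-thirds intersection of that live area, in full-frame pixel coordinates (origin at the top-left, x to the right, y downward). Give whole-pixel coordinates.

Content width = 2075 − 115 − 363 = 1597 px; content height = 897 − 189 − 65 = 643 px.
Top-right is two-thirds across and one-third down within the live area.
x = 115 + 2 × 1597/3 = 115 + 1064.67 ≈ 1180
y = 189 + 1 × 643/3 = 189 + 214.33 ≈ 403

(1180, 403)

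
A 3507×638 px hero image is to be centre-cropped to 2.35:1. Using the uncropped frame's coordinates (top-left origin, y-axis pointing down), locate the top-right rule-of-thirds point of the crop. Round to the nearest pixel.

(2003, 213)

3507/638 > 2.35/1, so the 2.35:1 crop keeps the full height 638 and trims width to 638 × 2.35/1 = 1499.30 px.
Left offset = (3507 − 1499.30)/2 = 1003.85 px; top offset = 0.
Top-right is two-thirds across and one-third down within the crop:
x = 1003.85 + 2 × 1499.30/3 ≈ 2003; y = 0.00 + 1 × 638.00/3 ≈ 213.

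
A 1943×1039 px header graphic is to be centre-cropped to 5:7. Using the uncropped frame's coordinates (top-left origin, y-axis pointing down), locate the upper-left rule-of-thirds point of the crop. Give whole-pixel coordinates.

1943/1039 > 5/7, so the 5:7 crop keeps the full height 1039 and trims width to 1039 × 5/7 = 742.14 px.
Left offset = (1943 − 742.14)/2 = 600.43 px; top offset = 0.
Upper-left is one-third across and one-third down within the crop:
x = 600.43 + 1 × 742.14/3 ≈ 848; y = 0.00 + 1 × 1039.00/3 ≈ 346.

x = 848 px, y = 346 px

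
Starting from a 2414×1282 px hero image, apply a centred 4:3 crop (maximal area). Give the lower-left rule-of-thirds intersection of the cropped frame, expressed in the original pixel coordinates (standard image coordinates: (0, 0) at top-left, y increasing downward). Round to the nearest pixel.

2414/1282 > 4/3, so the 4:3 crop keeps the full height 1282 and trims width to 1282 × 4/3 = 1709.33 px.
Left offset = (2414 − 1709.33)/2 = 352.33 px; top offset = 0.
Lower-left is one-third across and two-thirds down within the crop:
x = 352.33 + 1 × 1709.33/3 ≈ 922; y = 0.00 + 2 × 1282.00/3 ≈ 855.

x = 922 px, y = 855 px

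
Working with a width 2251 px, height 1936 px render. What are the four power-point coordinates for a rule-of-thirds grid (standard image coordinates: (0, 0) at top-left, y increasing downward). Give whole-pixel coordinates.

(750, 645), (1501, 645), (750, 1291), (1501, 1291)

One third of 2251 is 750.33; one third of 1936 is 645.33.
Vertical third lines at x = 750 and x = 1501; horizontal third lines at y = 645 and y = 1291.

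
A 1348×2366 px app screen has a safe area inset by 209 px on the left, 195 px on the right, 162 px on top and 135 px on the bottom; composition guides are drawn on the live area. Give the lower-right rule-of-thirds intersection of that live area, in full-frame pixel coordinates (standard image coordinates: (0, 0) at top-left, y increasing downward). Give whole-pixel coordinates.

(838, 1541)

Content width = 1348 − 209 − 195 = 944 px; content height = 2366 − 162 − 135 = 2069 px.
Lower-right is two-thirds across and two-thirds down within the live area.
x = 209 + 2 × 944/3 = 209 + 629.33 ≈ 838
y = 162 + 2 × 2069/3 = 162 + 1379.33 ≈ 1541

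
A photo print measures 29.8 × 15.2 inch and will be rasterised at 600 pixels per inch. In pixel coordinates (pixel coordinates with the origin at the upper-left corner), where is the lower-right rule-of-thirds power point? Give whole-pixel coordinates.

x = 11920 px, y = 6080 px

In pixels the canvas is 29.8 × 600 = 17880 wide and 15.2 × 600 = 9120 tall.
The lower-right point is two-thirds across and two-thirds down:
x = 2 × 17880/3 ≈ 11920; y = 2 × 9120/3 ≈ 6080.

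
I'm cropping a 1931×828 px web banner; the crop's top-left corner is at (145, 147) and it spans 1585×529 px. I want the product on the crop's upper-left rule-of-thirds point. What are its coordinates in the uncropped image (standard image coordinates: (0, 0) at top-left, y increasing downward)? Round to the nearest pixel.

x = 673 px, y = 323 px

One third of the crop width 1585 is 528.33 px.
One third of the crop height 529 is 176.33 px.
The upper-left point is one-third across and one-third down within the crop:
x = 145 + 1 × 528.33 ≈ 673; y = 147 + 1 × 176.33 ≈ 323.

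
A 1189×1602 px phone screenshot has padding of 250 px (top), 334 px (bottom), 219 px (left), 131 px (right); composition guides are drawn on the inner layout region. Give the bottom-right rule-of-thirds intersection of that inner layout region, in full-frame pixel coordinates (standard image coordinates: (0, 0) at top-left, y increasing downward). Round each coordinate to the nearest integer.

Content width = 1189 − 219 − 131 = 839 px; content height = 1602 − 250 − 334 = 1018 px.
Bottom-right is two-thirds across and two-thirds down within the inner layout region.
x = 219 + 2 × 839/3 = 219 + 559.33 ≈ 778
y = 250 + 2 × 1018/3 = 250 + 678.67 ≈ 929

(778, 929)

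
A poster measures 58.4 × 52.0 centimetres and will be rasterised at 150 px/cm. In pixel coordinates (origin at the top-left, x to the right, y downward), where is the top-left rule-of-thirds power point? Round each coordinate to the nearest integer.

(2920, 2600)

In pixels the canvas is 58.4 × 150 = 8760 wide and 52.0 × 150 = 7800 tall.
The top-left point is one-third across and one-third down:
x = 1 × 8760/3 ≈ 2920; y = 1 × 7800/3 ≈ 2600.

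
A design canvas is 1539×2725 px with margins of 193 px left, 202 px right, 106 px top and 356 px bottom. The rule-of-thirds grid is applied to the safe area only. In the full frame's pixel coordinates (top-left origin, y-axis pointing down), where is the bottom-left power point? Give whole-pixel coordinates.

(574, 1615)

Content width = 1539 − 193 − 202 = 1144 px; content height = 2725 − 106 − 356 = 2263 px.
Bottom-left is one-third across and two-thirds down within the safe area.
x = 193 + 1 × 1144/3 = 193 + 381.33 ≈ 574
y = 106 + 2 × 2263/3 = 106 + 1508.67 ≈ 1615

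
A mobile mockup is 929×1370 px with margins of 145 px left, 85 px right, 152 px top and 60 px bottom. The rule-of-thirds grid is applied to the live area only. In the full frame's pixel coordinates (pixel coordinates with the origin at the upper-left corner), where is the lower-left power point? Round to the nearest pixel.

Content width = 929 − 145 − 85 = 699 px; content height = 1370 − 152 − 60 = 1158 px.
Lower-left is one-third across and two-thirds down within the live area.
x = 145 + 1 × 699/3 = 145 + 233.00 ≈ 378
y = 152 + 2 × 1158/3 = 152 + 772.00 ≈ 924

(378, 924)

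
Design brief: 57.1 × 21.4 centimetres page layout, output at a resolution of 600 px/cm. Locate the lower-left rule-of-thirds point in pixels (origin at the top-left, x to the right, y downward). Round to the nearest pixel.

In pixels the canvas is 57.1 × 600 = 34260 wide and 21.4 × 600 = 12840 tall.
The lower-left point is one-third across and two-thirds down:
x = 1 × 34260/3 ≈ 11420; y = 2 × 12840/3 ≈ 8560.

(11420, 8560)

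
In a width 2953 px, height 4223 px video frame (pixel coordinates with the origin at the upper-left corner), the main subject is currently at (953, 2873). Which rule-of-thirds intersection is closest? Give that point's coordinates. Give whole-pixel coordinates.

Third lines: x ∈ {984, 1969}, y ∈ {1408, 2815}.
953 is closer to x = 984; 2873 is closer to y = 2815.
So the nearest intersection is the lower-left power point.

(984, 2815)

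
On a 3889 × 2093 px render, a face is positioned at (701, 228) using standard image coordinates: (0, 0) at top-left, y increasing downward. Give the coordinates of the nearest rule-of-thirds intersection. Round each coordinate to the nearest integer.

x = 1296 px, y = 698 px

Third lines: x ∈ {1296, 2593}, y ∈ {698, 1395}.
701 is closer to x = 1296; 228 is closer to y = 698.
So the nearest intersection is the upper-left power point.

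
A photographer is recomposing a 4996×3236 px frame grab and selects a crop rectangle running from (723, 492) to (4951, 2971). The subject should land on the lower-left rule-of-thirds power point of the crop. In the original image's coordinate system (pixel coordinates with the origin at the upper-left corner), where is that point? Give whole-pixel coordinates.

(2132, 2145)

Crop width = 4951 − 723 = 4228 px; one third is 1409.33 px.
Crop height = 2971 − 492 = 2479 px; one third is 826.33 px.
The lower-left point is one-third across and two-thirds down within the crop:
x = 723 + 1 × 1409.33 ≈ 2132; y = 492 + 2 × 826.33 ≈ 2145.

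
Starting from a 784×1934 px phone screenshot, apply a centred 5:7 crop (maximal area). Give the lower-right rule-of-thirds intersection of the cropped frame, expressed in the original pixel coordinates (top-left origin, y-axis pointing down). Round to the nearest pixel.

784/1934 < 5/7, so the 5:7 crop keeps the full width 784 and trims height to 784 × 7/5 = 1097.60 px.
Top offset = (1934 − 1097.60)/2 = 418.20 px; left offset = 0.
Lower-right is two-thirds across and two-thirds down within the crop:
x = 0.00 + 2 × 784.00/3 ≈ 523; y = 418.20 + 2 × 1097.60/3 ≈ 1150.

x = 523 px, y = 1150 px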